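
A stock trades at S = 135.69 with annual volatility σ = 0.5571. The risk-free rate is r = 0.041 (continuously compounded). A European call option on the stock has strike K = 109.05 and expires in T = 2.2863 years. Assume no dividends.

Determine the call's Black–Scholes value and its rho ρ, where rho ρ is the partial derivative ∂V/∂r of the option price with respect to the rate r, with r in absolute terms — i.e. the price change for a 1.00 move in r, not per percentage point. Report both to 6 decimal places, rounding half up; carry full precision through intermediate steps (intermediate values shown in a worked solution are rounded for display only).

σ√T = 0.5571·√2.2863 = 0.842364
d₁ = (ln(S/K) + (r+σ²/2)T) / (σ√T) = (ln(135.69/109.05) + (0.041+0.5571²/2)·2.2863) / 0.842364 = (0.218566 + 0.448527) / 0.842364 = 0.791930
d₂ = d₁ − σ√T = 0.791930 − 0.842364 = -0.050434
e^{−rT} = e^{−0.041·2.2863} = 0.910521
N(d₁) = 0.785799,  N(d₂) = 0.479888
Call price V = S·N(d₁) − K·e^{−rT}·N(d₂) = 106.625096 − 47.649216 = 58.975880
ρ = K·T·e^{−rT}·N(d₂) = 108.940403

price = 58.975880
ρ = 108.940403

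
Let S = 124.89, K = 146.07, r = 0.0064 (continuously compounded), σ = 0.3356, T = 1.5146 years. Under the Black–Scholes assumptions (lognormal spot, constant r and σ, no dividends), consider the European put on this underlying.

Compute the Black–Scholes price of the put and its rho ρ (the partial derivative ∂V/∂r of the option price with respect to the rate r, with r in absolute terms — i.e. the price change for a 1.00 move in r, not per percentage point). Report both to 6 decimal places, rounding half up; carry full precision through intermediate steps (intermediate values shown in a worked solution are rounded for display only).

price = 33.294440
ρ = -156.232377

σ√T = 0.3356·√1.5146 = 0.413020
d₁ = (ln(S/K) + (r+σ²/2)T) / (σ√T) = (ln(124.89/146.07) + (0.0064+0.3356²/2)·1.5146) / 0.413020 = (-0.156653 + 0.094986) / 0.413020 = -0.149306
d₂ = d₁ − σ√T = -0.149306 − 0.413020 = -0.562326
e^{−rT} = e^{−0.0064·1.5146} = 0.990353
N(−d₁) = 0.559344,  N(−d₂) = 0.713053
Put price V = K·e^{−rT}·N(−d₂) − S·N(−d₁) = 103.150916 − 69.856476 = 33.294440
ρ = −K·T·e^{−rT}·N(−d₂) = -156.232377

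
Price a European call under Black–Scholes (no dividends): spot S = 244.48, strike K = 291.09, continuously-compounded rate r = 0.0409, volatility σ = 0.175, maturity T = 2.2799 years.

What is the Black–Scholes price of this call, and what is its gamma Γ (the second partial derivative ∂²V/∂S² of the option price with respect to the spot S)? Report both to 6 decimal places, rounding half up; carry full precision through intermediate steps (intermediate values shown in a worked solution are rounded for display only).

σ√T = 0.175·√2.2799 = 0.264238
d₁ = (ln(S/K) + (r+σ²/2)T) / (σ√T) = (ln(244.48/291.09) + (0.0409+0.175²/2)·2.2799) / 0.264238 = (-0.174499 + 0.128159) / 0.264238 = -0.175372
d₂ = d₁ − σ√T = -0.175372 − 0.264238 = -0.439611
e^{−rT} = e^{−0.0409·2.2799} = 0.910968
N(d₁) = 0.430394,  N(d₂) = 0.330110
Call price V = S·N(d₁) − K·e^{−rT}·N(d₂) = 105.222610 − 87.536320 = 17.686291
φ(d₁) = (1/√(2π))·e^{−d₁²/2} = 0.392854
Γ = φ(d₁) / (S·σ·√T) = 0.006081

price = 17.686291
Γ = 0.006081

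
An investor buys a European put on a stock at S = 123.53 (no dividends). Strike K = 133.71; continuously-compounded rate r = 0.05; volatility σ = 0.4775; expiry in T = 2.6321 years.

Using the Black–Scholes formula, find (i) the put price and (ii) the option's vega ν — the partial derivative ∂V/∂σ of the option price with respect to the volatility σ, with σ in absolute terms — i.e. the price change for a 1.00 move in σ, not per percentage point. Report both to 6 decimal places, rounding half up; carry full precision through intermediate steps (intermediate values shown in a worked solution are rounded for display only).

price = 33.217848
ν = 72.090533

σ√T = 0.4775·√2.6321 = 0.774684
d₁ = (ln(S/K) + (r+σ²/2)T) / (σ√T) = (ln(123.53/133.71) + (0.05+0.4775²/2)·2.6321) / 0.774684 = (-0.079189 + 0.431673) / 0.774684 = 0.455003
d₂ = d₁ − σ√T = 0.455003 − 0.774684 = -0.319681
e^{−rT} = e^{−0.05·2.6321} = 0.876687
N(−d₁) = 0.324554,  N(−d₂) = 0.625395
Put price V = K·e^{−rT}·N(−d₂) − S·N(−d₁) = 73.309954 − 40.092107 = 33.217848
φ(d₁) = (1/√(2π))·e^{−d₁²/2} = 0.359712
ν = S·φ(d₁)·√T = 72.090533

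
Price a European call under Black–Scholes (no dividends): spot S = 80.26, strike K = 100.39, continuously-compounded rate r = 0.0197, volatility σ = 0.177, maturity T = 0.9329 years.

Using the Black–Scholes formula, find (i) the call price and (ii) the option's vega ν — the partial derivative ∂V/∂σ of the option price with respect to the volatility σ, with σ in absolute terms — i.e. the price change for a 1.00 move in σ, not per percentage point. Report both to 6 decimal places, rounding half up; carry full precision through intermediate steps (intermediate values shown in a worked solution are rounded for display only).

σ√T = 0.177·√0.9329 = 0.170959
d₁ = (ln(S/K) + (r+σ²/2)T) / (σ√T) = (ln(80.26/100.39) + (0.0197+0.177²/2)·0.9329) / 0.170959 = (-0.223791 + 0.032992) / 0.170959 = -1.116058
d₂ = d₁ − σ√T = -1.116058 − 0.170959 = -1.287017
e^{−rT} = e^{−0.0197·0.9329} = 0.981790
N(d₁) = 0.132199,  N(d₂) = 0.099044
Call price V = S·N(d₁) − K·e^{−rT}·N(d₂) = 10.610260 − 9.761983 = 0.848276
φ(d₁) = (1/√(2π))·e^{−d₁²/2} = 0.214010
ν = S·φ(d₁)·√T = 16.590184

price = 0.848276
ν = 16.590184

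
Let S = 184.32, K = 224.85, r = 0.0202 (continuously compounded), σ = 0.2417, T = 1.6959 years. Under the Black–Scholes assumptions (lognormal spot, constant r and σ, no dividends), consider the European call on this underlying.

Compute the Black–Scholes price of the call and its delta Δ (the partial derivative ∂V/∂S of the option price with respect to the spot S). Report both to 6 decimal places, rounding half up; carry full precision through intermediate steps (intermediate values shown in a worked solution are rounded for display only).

price = 11.948342
Δ = 0.357461

σ√T = 0.2417·√1.6959 = 0.314758
d₁ = (ln(S/K) + (r+σ²/2)T) / (σ√T) = (ln(184.32/224.85) + (0.0202+0.2417²/2)·1.6959) / 0.314758 = (-0.198760 + 0.083793) / 0.314758 = -0.365254
d₂ = d₁ − σ√T = -0.365254 − 0.314758 = -0.680012
e^{−rT} = e^{−0.0202·1.6959} = 0.966323
N(d₁) = 0.357461,  N(d₂) = 0.248248
Call price V = S·N(d₁) − K·e^{−rT}·N(d₂) = 65.887185 − 53.938844 = 11.948342
Δ = N(d₁) = 0.357461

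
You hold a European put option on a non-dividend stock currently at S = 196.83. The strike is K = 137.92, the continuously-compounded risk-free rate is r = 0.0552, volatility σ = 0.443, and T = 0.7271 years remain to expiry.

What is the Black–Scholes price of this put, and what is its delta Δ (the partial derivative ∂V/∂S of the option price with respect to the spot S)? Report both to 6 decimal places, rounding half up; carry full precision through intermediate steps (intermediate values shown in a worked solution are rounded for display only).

σ√T = 0.443·√0.7271 = 0.377747
d₁ = (ln(S/K) + (r+σ²/2)T) / (σ√T) = (ln(196.83/137.92) + (0.0552+0.443²/2)·0.7271) / 0.377747 = (0.355667 + 0.111482) / 0.377747 = 1.236672
d₂ = d₁ − σ√T = 1.236672 − 0.377747 = 0.858925
e^{−rT} = e^{−0.0552·0.7271} = 0.960659
N(−d₁) = 0.108104,  N(−d₂) = 0.195191
Put price V = K·e^{−rT}·N(−d₂) − S·N(−d₁) = 25.861640 − 21.278201 = 4.583439
Δ = −N(−d₁) = -0.108104

price = 4.583439
Δ = -0.108104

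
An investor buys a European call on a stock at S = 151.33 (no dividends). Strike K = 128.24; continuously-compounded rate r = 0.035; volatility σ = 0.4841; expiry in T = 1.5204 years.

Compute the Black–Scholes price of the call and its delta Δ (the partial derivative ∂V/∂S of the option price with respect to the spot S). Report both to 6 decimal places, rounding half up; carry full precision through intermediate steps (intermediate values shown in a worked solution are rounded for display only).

price = 48.942485
Δ = 0.746963

σ√T = 0.4841·√1.5204 = 0.596917
d₁ = (ln(S/K) + (r+σ²/2)T) / (σ√T) = (ln(151.33/128.24) + (0.035+0.4841²/2)·1.5204) / 0.596917 = (0.165559 + 0.231369) / 0.596917 = 0.664964
d₂ = d₁ − σ√T = 0.664964 − 0.596917 = 0.068047
e^{−rT} = e^{−0.035·1.5204} = 0.948177
N(d₁) = 0.746963,  N(d₂) = 0.527126
Call price V = S·N(d₁) − K·e^{−rT}·N(d₂) = 113.037948 − 64.095462 = 48.942485
Δ = N(d₁) = 0.746963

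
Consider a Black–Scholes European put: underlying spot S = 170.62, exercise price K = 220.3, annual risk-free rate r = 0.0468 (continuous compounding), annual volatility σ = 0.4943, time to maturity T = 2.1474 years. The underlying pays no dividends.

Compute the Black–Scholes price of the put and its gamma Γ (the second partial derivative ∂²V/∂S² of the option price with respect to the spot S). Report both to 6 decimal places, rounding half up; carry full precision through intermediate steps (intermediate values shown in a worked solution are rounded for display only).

σ√T = 0.4943·√2.1474 = 0.724348
d₁ = (ln(S/K) + (r+σ²/2)T) / (σ√T) = (ln(170.62/220.3) + (0.0468+0.4943²/2)·2.1474) / 0.724348 = (-0.255551 + 0.362838) / 0.724348 = 0.148115
d₂ = d₁ − σ√T = 0.148115 − 0.724348 = -0.576233
e^{−rT} = e^{−0.0468·2.1474} = 0.904387
N(−d₁) = 0.441126,  N(−d₂) = 0.717771
Put price V = K·e^{−rT}·N(−d₂) − S·N(−d₁) = 143.006105 − 75.264923 = 67.741182
φ(d₁) = (1/√(2π))·e^{−d₁²/2} = 0.394590
Γ = φ(d₁) / (S·σ·√T) = 0.003193

price = 67.741182
Γ = 0.003193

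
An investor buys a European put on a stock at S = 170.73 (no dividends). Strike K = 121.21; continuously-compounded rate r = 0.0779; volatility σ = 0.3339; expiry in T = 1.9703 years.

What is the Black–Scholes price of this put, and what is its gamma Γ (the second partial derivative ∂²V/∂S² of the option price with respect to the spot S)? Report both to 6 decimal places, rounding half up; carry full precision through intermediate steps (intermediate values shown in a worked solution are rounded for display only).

σ√T = 0.3339·√1.9703 = 0.468687
d₁ = (ln(S/K) + (r+σ²/2)T) / (σ√T) = (ln(170.73/121.21) + (0.0779+0.3339²/2)·1.9703) / 0.468687 = (0.342559 + 0.263320) / 0.468687 = 1.292716
d₂ = d₁ − σ√T = 1.292716 − 0.468687 = 0.824029
e^{−rT} = e^{−0.0779·1.9703} = 0.857712
N(−d₁) = 0.098055,  N(−d₂) = 0.204961
Put price V = K·e^{−rT}·N(−d₂) − S·N(−d₁) = 21.308474 − 16.740871 = 4.567603
φ(d₁) = (1/√(2π))·e^{−d₁²/2} = 0.172994
Γ = φ(d₁) / (S·σ·√T) = 0.002162

price = 4.567603
Γ = 0.002162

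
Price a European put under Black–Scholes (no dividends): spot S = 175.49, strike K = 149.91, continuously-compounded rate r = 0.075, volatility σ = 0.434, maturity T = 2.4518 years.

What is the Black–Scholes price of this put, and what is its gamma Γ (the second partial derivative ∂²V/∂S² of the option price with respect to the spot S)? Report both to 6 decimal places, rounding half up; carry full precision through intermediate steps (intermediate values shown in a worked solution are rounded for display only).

price = 19.238260
Γ = 0.002346

σ√T = 0.434·√2.4518 = 0.679567
d₁ = (ln(S/K) + (r+σ²/2)T) / (σ√T) = (ln(175.49/149.91) + (0.075+0.434²/2)·2.4518) / 0.679567 = (0.157547 + 0.414791) / 0.679567 = 0.842209
d₂ = d₁ − σ√T = 0.842209 − 0.679567 = 0.162642
e^{−rT} = e^{−0.075·2.4518} = 0.832031
N(−d₁) = 0.199835,  N(−d₂) = 0.435400
Put price V = K·e^{−rT}·N(−d₂) − S·N(−d₁) = 54.307377 − 35.069118 = 19.238260
φ(d₁) = (1/√(2π))·e^{−d₁²/2} = 0.279823
Γ = φ(d₁) / (S·σ·√T) = 0.002346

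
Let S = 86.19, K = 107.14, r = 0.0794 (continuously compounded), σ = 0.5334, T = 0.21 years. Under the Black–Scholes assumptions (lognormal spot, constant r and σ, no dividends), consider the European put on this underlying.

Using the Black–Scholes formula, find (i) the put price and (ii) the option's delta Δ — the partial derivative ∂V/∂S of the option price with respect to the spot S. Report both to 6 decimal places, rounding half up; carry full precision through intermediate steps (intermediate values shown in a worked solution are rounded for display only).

price = 21.859924
Δ = -0.757947

σ√T = 0.5334·√0.21 = 0.244435
d₁ = (ln(S/K) + (r+σ²/2)T) / (σ√T) = (ln(86.19/107.14) + (0.0794+0.5334²/2)·0.21) / 0.244435 = (-0.217582 + 0.046548) / 0.244435 = -0.699713
d₂ = d₁ − σ√T = -0.699713 − 0.244435 = -0.944148
e^{−rT} = e^{−0.0794·0.21} = 0.983464
N(−d₁) = 0.757947,  N(−d₂) = 0.827453
Put price V = K·e^{−rT}·N(−d₂) − S·N(−d₁) = 87.187356 − 65.327432 = 21.859924
Δ = −N(−d₁) = -0.757947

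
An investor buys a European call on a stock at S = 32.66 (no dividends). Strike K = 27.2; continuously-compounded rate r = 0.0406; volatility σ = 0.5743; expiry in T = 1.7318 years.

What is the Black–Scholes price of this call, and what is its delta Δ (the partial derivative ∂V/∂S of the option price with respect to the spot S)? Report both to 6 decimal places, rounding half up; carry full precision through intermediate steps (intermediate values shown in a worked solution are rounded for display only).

σ√T = 0.5743·√1.7318 = 0.755767
d₁ = (ln(S/K) + (r+σ²/2)T) / (σ√T) = (ln(32.66/27.2) + (0.0406+0.5743²/2)·1.7318) / 0.755767 = (0.182934 + 0.355903) / 0.755767 = 0.712967
d₂ = d₁ − σ√T = 0.712967 − 0.755767 = -0.042799
e^{−rT} = e^{−0.0406·1.7318} = 0.932104
N(d₁) = 0.762067,  N(d₂) = 0.482931
Call price V = S·N(d₁) − K·e^{−rT}·N(d₂) = 24.889107 − 12.243850 = 12.645256
Δ = N(d₁) = 0.762067

price = 12.645256
Δ = 0.762067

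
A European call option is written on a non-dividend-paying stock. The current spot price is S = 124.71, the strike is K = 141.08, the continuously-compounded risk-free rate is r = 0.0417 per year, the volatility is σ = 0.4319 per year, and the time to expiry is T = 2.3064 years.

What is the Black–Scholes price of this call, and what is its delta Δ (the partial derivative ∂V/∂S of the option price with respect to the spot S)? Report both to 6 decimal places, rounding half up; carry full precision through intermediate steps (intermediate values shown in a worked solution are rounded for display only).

σ√T = 0.4319·√2.3064 = 0.655919
d₁ = (ln(S/K) + (r+σ²/2)T) / (σ√T) = (ln(124.71/141.08) + (0.0417+0.4319²/2)·2.3064) / 0.655919 = (-0.123336 + 0.311292) / 0.655919 = 0.286553
d₂ = d₁ − σ√T = 0.286553 − 0.655919 = -0.369366
e^{−rT} = e^{−0.0417·2.3064} = 0.908303
N(d₁) = 0.612773,  N(d₂) = 0.355927
Call price V = S·N(d₁) − K·e^{−rT}·N(d₂) = 76.418905 − 45.609768 = 30.809137
Δ = N(d₁) = 0.612773

price = 30.809137
Δ = 0.612773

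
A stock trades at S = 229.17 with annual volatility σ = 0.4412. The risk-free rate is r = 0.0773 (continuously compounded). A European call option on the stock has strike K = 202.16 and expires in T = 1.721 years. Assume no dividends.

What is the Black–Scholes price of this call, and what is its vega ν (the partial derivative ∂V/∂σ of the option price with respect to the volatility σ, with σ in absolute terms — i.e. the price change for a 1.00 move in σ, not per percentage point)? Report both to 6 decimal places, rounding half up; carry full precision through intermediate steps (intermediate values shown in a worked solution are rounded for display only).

price = 76.719869
ν = 91.487146

σ√T = 0.4412·√1.721 = 0.578797
d₁ = (ln(S/K) + (r+σ²/2)T) / (σ√T) = (ln(229.17/202.16) + (0.0773+0.4412²/2)·1.721) / 0.578797 = (0.125405 + 0.300536) / 0.578797 = 0.735907
d₂ = d₁ − σ√T = 0.735907 − 0.578797 = 0.157111
e^{−rT} = e^{−0.0773·1.721} = 0.875436
N(d₁) = 0.769106,  N(d₂) = 0.562421
Call price V = S·N(d₁) − K·e^{−rT}·N(d₂) = 176.256128 − 99.536259 = 76.719869
φ(d₁) = (1/√(2π))·e^{−d₁²/2} = 0.304307
ν = S·φ(d₁)·√T = 91.487146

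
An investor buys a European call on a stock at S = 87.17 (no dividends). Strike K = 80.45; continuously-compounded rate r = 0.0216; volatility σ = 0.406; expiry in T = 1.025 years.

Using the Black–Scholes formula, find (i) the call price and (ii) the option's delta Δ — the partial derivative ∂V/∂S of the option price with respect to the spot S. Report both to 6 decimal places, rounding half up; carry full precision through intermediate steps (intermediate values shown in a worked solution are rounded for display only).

price = 18.154932
Δ = 0.675286

σ√T = 0.406·√1.025 = 0.411044
d₁ = (ln(S/K) + (r+σ²/2)T) / (σ√T) = (ln(87.17/80.45) + (0.0216+0.406²/2)·1.025) / 0.411044 = (0.080224 + 0.106618) / 0.411044 = 0.454557
d₂ = d₁ − σ√T = 0.454557 − 0.411044 = 0.043513
e^{−rT} = e^{−0.0216·1.025} = 0.978103
N(d₁) = 0.675286,  N(d₂) = 0.517354
Call price V = S·N(d₁) − K·e^{−rT}·N(d₂) = 58.864684 − 40.709753 = 18.154932
Δ = N(d₁) = 0.675286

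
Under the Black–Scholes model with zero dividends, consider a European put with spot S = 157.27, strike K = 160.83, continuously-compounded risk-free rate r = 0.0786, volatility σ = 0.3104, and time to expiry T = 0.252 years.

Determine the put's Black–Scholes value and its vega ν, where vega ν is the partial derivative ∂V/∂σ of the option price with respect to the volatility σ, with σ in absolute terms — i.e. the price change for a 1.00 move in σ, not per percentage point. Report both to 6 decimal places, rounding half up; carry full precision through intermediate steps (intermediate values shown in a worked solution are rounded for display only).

σ√T = 0.3104·√0.252 = 0.155820
d₁ = (ln(S/K) + (r+σ²/2)T) / (σ√T) = (ln(157.27/160.83) + (0.0786+0.3104²/2)·0.252) / 0.155820 = (-0.022384 + 0.031947) / 0.155820 = 0.061374
d₂ = d₁ − σ√T = 0.061374 − 0.155820 = -0.094446
e^{−rT} = e^{−0.0786·0.252} = 0.980388
N(−d₁) = 0.475531,  N(−d₂) = 0.537622
Put price V = K·e^{−rT}·N(−d₂) − S·N(−d₁) = 84.770027 − 74.786724 = 9.983303
φ(d₁) = (1/√(2π))·e^{−d₁²/2} = 0.398192
ν = S·φ(d₁)·√T = 31.436797

price = 9.983303
ν = 31.436797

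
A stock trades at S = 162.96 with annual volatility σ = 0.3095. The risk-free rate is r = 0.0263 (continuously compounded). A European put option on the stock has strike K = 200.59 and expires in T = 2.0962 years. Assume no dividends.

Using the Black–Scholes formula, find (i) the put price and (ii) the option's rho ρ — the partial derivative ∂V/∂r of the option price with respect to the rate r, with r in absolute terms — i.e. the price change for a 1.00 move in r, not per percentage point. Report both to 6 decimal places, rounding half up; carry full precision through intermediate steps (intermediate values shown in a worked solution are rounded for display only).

σ√T = 0.3095·√2.0962 = 0.448102
d₁ = (ln(S/K) + (r+σ²/2)T) / (σ√T) = (ln(162.96/200.59) + (0.0263+0.3095²/2)·2.0962) / 0.448102 = (-0.207758 + 0.155528) / 0.448102 = -0.116559
d₂ = d₁ − σ√T = -0.116559 − 0.448102 = -0.564661
e^{−rT} = e^{−0.0263·2.0962} = 0.946362
N(−d₁) = 0.546395,  N(−d₂) = 0.713848
Put price V = K·e^{−rT}·N(−d₂) − S·N(−d₁) = 135.510299 − 89.040581 = 46.469718
ρ = −K·T·e^{−rT}·N(−d₂) = -284.056689

price = 46.469718
ρ = -284.056689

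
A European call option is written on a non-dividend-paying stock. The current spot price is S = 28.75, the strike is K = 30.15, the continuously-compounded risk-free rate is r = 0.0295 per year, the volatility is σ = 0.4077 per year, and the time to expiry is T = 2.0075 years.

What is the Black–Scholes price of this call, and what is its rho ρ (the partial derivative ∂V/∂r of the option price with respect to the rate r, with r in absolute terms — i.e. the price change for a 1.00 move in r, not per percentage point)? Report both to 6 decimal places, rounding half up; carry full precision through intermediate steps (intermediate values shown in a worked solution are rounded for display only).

σ√T = 0.4077·√2.0075 = 0.577655
d₁ = (ln(S/K) + (r+σ²/2)T) / (σ√T) = (ln(28.75/30.15) + (0.0295+0.4077²/2)·2.0075) / 0.577655 = (-0.047547 + 0.226064) / 0.577655 = 0.309037
d₂ = d₁ − σ√T = 0.309037 − 0.577655 = -0.268618
e^{−rT} = e^{−0.0295·2.0075} = 0.942498
N(d₁) = 0.621353,  N(d₂) = 0.394112
Call price V = S·N(d₁) − K·e^{−rT}·N(d₂) = 17.863907 − 11.199208 = 6.664699
ρ = K·T·e^{−rT}·N(d₂) = 22.482411

price = 6.664699
ρ = 22.482411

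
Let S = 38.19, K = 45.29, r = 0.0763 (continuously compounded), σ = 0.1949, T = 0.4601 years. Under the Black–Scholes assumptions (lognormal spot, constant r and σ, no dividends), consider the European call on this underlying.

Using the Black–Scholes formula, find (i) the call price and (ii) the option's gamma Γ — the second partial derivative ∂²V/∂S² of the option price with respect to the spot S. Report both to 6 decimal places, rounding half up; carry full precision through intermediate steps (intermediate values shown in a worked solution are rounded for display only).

price = 0.429109
Γ = 0.049931

σ√T = 0.1949·√0.4601 = 0.132202
d₁ = (ln(S/K) + (r+σ²/2)T) / (σ√T) = (ln(38.19/45.29) + (0.0763+0.1949²/2)·0.4601) / 0.132202 = (-0.170513 + 0.043844) / 0.132202 = -0.958142
d₂ = d₁ − σ√T = -0.958142 − 0.132202 = -1.090344
e^{−rT} = e^{−0.0763·0.4601} = 0.965503
N(d₁) = 0.168996,  N(d₂) = 0.137781
Call price V = S·N(d₁) − K·e^{−rT}·N(d₂) = 6.453943 − 6.024833 = 0.429109
φ(d₁) = (1/√(2π))·e^{−d₁²/2} = 0.252093
Γ = φ(d₁) / (S·σ·√T) = 0.049931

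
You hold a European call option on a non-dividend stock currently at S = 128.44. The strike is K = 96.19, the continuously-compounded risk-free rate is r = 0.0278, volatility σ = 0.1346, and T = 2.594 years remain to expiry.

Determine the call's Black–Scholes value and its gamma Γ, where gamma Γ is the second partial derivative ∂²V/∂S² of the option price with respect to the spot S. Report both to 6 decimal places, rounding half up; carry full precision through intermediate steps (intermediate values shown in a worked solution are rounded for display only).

σ√T = 0.1346·√2.594 = 0.216785
d₁ = (ln(S/K) + (r+σ²/2)T) / (σ√T) = (ln(128.44/96.19) + (0.0278+0.1346²/2)·2.594) / 0.216785 = (0.289136 + 0.095611) / 0.216785 = 1.774786
d₂ = d₁ − σ√T = 1.774786 − 0.216785 = 1.558000
e^{−rT} = e^{−0.0278·2.594} = 0.930426
N(d₁) = 0.962033,  N(d₂) = 0.940383
Call price V = S·N(d₁) − K·e^{−rT}·N(d₂) = 123.563564 − 84.162091 = 39.401473
φ(d₁) = (1/√(2π))·e^{−d₁²/2} = 0.082590
Γ = φ(d₁) / (S·σ·√T) = 0.002966

price = 39.401473
Γ = 0.002966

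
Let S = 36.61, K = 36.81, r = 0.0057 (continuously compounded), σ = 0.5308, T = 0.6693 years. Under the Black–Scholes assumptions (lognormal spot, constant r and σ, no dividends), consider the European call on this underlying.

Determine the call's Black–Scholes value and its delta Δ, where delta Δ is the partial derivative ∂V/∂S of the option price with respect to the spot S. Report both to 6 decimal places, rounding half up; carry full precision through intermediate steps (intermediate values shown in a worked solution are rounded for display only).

σ√T = 0.5308·√0.6693 = 0.434251
d₁ = (ln(S/K) + (r+σ²/2)T) / (σ√T) = (ln(36.61/36.81) + (0.0057+0.5308²/2)·0.6693) / 0.434251 = (-0.005448 + 0.098102) / 0.434251 = 0.213365
d₂ = d₁ − σ√T = 0.213365 − 0.434251 = -0.220886
e^{−rT} = e^{−0.0057·0.6693} = 0.996192
N(d₁) = 0.584479,  N(d₂) = 0.412590
Call price V = S·N(d₁) − K·e^{−rT}·N(d₂) = 21.397771 − 15.129623 = 6.268148
Δ = N(d₁) = 0.584479

price = 6.268148
Δ = 0.584479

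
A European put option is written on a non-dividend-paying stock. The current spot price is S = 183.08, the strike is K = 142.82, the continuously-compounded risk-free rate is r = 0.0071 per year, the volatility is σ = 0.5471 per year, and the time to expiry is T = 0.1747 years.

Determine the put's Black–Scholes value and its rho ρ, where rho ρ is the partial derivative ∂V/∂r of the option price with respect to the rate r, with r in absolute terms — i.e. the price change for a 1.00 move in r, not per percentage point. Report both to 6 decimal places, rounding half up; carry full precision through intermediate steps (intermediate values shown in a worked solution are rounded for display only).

price = 2.568049
ρ = -4.093376

σ√T = 0.5471·√0.1747 = 0.228672
d₁ = (ln(S/K) + (r+σ²/2)T) / (σ√T) = (ln(183.08/142.82) + (0.0071+0.5471²/2)·0.1747) / 0.228672 = (0.248338 + 0.027386) / 0.228672 = 1.205761
d₂ = d₁ − σ√T = 1.205761 − 0.228672 = 0.977089
e^{−rT} = e^{−0.0071·0.1747} = 0.998760
N(−d₁) = 0.113955,  N(−d₂) = 0.164263
Put price V = K·e^{−rT}·N(−d₂) − S·N(−d₁) = 23.430890 − 20.862841 = 2.568049
ρ = −K·T·e^{−rT}·N(−d₂) = -4.093376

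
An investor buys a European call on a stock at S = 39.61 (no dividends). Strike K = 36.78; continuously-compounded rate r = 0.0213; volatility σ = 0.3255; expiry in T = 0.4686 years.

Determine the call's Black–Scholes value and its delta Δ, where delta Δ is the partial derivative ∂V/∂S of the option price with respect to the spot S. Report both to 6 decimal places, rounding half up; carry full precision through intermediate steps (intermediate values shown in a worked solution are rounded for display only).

price = 5.205922
Δ = 0.687538

σ√T = 0.3255·√0.4686 = 0.222819
d₁ = (ln(S/K) + (r+σ²/2)T) / (σ√T) = (ln(39.61/36.78) + (0.0213+0.3255²/2)·0.4686) / 0.222819 = (0.074127 + 0.034805) / 0.222819 = 0.488884
d₂ = d₁ − σ√T = 0.488884 − 0.222819 = 0.266065
e^{−rT} = e^{−0.0213·0.4686} = 0.990068
N(d₁) = 0.687538,  N(d₂) = 0.604906
Call price V = S·N(d₁) − K·e^{−rT}·N(d₂) = 27.233390 − 22.027467 = 5.205922
Δ = N(d₁) = 0.687538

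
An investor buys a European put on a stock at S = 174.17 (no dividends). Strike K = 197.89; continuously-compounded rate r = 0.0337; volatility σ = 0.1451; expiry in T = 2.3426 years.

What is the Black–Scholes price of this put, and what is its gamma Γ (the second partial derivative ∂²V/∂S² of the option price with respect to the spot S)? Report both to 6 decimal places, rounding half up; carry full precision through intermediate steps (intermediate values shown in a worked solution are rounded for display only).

σ√T = 0.1451·√2.3426 = 0.222084
d₁ = (ln(S/K) + (r+σ²/2)T) / (σ√T) = (ln(174.17/197.89) + (0.0337+0.1451²/2)·2.3426) / 0.222084 = (-0.127679 + 0.103606) / 0.222084 = -0.108397
d₂ = d₁ − σ√T = -0.108397 − 0.222084 = -0.330481
e^{−rT} = e^{−0.0337·2.3426} = 0.924090
N(−d₁) = 0.543160,  N(−d₂) = 0.629482
Put price V = K·e^{−rT}·N(−d₂) − S·N(−d₁) = 115.112199 − 94.602143 = 20.510056
φ(d₁) = (1/√(2π))·e^{−d₁²/2} = 0.396605
Γ = φ(d₁) / (S·σ·√T) = 0.010253

price = 20.510056
Γ = 0.010253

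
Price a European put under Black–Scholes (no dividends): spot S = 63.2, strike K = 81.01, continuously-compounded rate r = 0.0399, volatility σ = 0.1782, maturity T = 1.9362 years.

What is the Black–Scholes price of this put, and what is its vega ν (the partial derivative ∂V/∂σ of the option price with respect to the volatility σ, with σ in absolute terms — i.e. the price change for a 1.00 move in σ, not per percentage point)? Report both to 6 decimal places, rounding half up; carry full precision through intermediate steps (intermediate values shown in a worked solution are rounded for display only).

σ√T = 0.1782·√1.9362 = 0.247961
d₁ = (ln(S/K) + (r+σ²/2)T) / (σ√T) = (ln(63.2/81.01) + (0.0399+0.1782²/2)·1.9362) / 0.247961 = (-0.248268 + 0.107997) / 0.247961 = -0.565701
d₂ = d₁ − σ√T = -0.565701 − 0.247961 = -0.813662
e^{−rT} = e^{−0.0399·1.9362} = 0.925654
N(−d₁) = 0.714202,  N(−d₂) = 0.792081
Put price V = K·e^{−rT}·N(−d₂) − S·N(−d₁) = 59.395960 − 45.137539 = 14.258420
φ(d₁) = (1/√(2π))·e^{−d₁²/2} = 0.339953
ν = S·φ(d₁)·√T = 29.895873

price = 14.258420
ν = 29.895873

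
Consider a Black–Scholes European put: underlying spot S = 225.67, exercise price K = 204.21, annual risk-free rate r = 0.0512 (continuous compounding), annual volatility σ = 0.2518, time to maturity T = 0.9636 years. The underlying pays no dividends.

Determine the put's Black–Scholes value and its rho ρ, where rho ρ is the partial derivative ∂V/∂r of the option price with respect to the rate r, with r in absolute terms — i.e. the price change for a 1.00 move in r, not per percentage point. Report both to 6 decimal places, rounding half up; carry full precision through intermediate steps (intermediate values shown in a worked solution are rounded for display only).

price = 8.641479
ρ = -59.096983

σ√T = 0.2518·√0.9636 = 0.247175
d₁ = (ln(S/K) + (r+σ²/2)T) / (σ√T) = (ln(225.67/204.21) + (0.0512+0.2518²/2)·0.9636) / 0.247175 = (0.099925 + 0.079884) / 0.247175 = 0.727456
d₂ = d₁ − σ√T = 0.727456 − 0.247175 = 0.480282
e^{−rT} = e^{−0.0512·0.9636} = 0.951861
N(−d₁) = 0.233473,  N(−d₂) = 0.315514
Put price V = K·e^{−rT}·N(−d₂) − S·N(−d₁) = 61.329372 − 52.687893 = 8.641479
ρ = −K·T·e^{−rT}·N(−d₂) = -59.096983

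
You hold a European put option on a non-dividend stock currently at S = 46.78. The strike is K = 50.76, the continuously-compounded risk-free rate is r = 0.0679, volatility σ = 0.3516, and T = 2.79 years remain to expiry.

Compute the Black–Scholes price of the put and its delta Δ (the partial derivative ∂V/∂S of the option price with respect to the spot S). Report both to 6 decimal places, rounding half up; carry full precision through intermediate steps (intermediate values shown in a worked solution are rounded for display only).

σ√T = 0.3516·√2.79 = 0.587288
d₁ = (ln(S/K) + (r+σ²/2)T) / (σ√T) = (ln(46.78/50.76) + (0.0679+0.3516²/2)·2.79) / 0.587288 = (-0.081653 + 0.361894) / 0.587288 = 0.477179
d₂ = d₁ − σ√T = 0.477179 − 0.587288 = -0.110108
e^{−rT} = e^{−0.0679·2.79} = 0.827422
N(−d₁) = 0.316617,  N(−d₂) = 0.543838
Put price V = K·e^{−rT}·N(−d₂) − S·N(−d₁) = 22.841164 − 14.811353 = 8.029811
Δ = −N(−d₁) = -0.316617

price = 8.029811
Δ = -0.316617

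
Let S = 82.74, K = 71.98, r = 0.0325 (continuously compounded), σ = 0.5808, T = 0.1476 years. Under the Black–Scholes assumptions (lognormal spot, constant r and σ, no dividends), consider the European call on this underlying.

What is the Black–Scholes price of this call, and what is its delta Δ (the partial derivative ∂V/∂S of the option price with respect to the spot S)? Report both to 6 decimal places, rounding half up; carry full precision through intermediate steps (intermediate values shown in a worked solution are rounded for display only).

σ√T = 0.5808·√0.1476 = 0.223136
d₁ = (ln(S/K) + (r+σ²/2)T) / (σ√T) = (ln(82.74/71.98) + (0.0325+0.5808²/2)·0.1476) / 0.223136 = (0.139315 + 0.029692) / 0.223136 = 0.757415
d₂ = d₁ − σ√T = 0.757415 − 0.223136 = 0.534279
e^{−rT} = e^{−0.0325·0.1476} = 0.995214
N(d₁) = 0.775600,  N(d₂) = 0.703426
Call price V = S·N(d₁) − K·e^{−rT}·N(d₂) = 64.173103 − 50.390292 = 13.782811
Δ = N(d₁) = 0.775600

price = 13.782811
Δ = 0.775600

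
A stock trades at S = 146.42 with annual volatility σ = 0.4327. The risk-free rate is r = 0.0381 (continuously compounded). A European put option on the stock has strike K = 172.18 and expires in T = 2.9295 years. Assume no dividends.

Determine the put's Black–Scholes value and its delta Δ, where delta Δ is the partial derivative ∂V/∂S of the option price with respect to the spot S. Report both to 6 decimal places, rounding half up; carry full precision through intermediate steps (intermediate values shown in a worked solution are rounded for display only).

σ√T = 0.4327·√2.9295 = 0.740600
d₁ = (ln(S/K) + (r+σ²/2)T) / (σ√T) = (ln(146.42/172.18) + (0.0381+0.4327²/2)·2.9295) / 0.740600 = (-0.162061 + 0.385858) / 0.740600 = 0.302183
d₂ = d₁ − σ√T = 0.302183 − 0.740600 = -0.438417
e^{−rT} = e^{−0.0381·2.9295} = 0.894389
N(−d₁) = 0.381256,  N(−d₂) = 0.669458
Put price V = K·e^{−rT}·N(−d₂) − S·N(−d₁) = 103.093823 − 55.823536 = 47.270288
Δ = −N(−d₁) = -0.381256

price = 47.270288
Δ = -0.381256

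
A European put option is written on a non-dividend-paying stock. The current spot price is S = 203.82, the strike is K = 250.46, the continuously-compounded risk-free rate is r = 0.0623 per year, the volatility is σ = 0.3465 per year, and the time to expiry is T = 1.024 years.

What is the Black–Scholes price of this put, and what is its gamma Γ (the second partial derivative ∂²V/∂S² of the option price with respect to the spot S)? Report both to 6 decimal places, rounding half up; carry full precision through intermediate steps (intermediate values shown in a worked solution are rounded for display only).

price = 48.563170
Γ = 0.005436

σ√T = 0.3465·√1.024 = 0.350633
d₁ = (ln(S/K) + (r+σ²/2)T) / (σ√T) = (ln(203.82/250.46) + (0.0623+0.3465²/2)·1.024) / 0.350633 = (-0.206062 + 0.125267) / 0.350633 = -0.230426
d₂ = d₁ − σ√T = -0.230426 − 0.350633 = -0.581059
e^{−rT} = e^{−0.0623·1.024} = 0.938197
N(−d₁) = 0.591119,  N(−d₂) = 0.719400
Put price V = K·e^{−rT}·N(−d₂) − S·N(−d₁) = 169.045140 − 120.481970 = 48.563170
φ(d₁) = (1/√(2π))·e^{−d₁²/2} = 0.388491
Γ = φ(d₁) / (S·σ·√T) = 0.005436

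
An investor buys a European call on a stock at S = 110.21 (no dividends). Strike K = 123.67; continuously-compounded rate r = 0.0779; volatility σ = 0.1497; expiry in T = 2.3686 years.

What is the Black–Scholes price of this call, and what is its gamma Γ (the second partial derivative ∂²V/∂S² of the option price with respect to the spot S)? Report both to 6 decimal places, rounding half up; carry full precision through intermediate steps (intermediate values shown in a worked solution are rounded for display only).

price = 13.894068
Γ = 0.014410

σ√T = 0.1497·√2.3686 = 0.230392
d₁ = (ln(S/K) + (r+σ²/2)T) / (σ√T) = (ln(110.21/123.67) + (0.0779+0.1497²/2)·2.3686) / 0.230392 = (-0.115229 + 0.211054) / 0.230392 = 0.415922
d₂ = d₁ − σ√T = 0.415922 − 0.230392 = 0.185530
e^{−rT} = e^{−0.0779·2.3686} = 0.831508
N(d₁) = 0.661266,  N(d₂) = 0.573593
Call price V = S·N(d₁) − K·e^{−rT}·N(d₂) = 72.878169 − 58.984101 = 13.894068
φ(d₁) = (1/√(2π))·e^{−d₁²/2} = 0.365886
Γ = φ(d₁) / (S·σ·√T) = 0.014410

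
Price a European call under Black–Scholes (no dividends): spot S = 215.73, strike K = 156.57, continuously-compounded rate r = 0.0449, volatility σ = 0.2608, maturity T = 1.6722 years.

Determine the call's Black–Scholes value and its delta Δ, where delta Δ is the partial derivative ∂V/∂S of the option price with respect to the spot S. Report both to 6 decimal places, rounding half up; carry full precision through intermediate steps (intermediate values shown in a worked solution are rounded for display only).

σ√T = 0.2608·√1.6722 = 0.337250
d₁ = (ln(S/K) + (r+σ²/2)T) / (σ√T) = (ln(215.73/156.57) + (0.0449+0.2608²/2)·1.6722) / 0.337250 = (0.320524 + 0.131950) / 0.337250 = 1.341661
d₂ = d₁ − σ√T = 1.341661 − 0.337250 = 1.004411
e^{−rT} = e^{−0.0449·1.6722} = 0.927668
N(d₁) = 0.910147,  N(d₂) = 0.842410
Call price V = S·N(d₁) − K·e^{−rT}·N(d₂) = 196.346022 − 122.355742 = 73.990280
Δ = N(d₁) = 0.910147

price = 73.990280
Δ = 0.910147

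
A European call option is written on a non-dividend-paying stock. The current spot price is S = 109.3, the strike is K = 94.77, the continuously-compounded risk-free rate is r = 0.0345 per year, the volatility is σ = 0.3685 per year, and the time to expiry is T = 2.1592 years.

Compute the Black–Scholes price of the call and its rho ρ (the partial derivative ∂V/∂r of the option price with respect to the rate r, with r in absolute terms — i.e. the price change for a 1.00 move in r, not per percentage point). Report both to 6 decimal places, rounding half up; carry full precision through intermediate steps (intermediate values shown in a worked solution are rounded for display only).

price = 33.337612
ρ = 104.811739

σ√T = 0.3685·√2.1592 = 0.541482
d₁ = (ln(S/K) + (r+σ²/2)T) / (σ√T) = (ln(109.3/94.77) + (0.0345+0.3685²/2)·2.1592) / 0.541482 = (0.142643 + 0.221094) / 0.541482 = 0.671744
d₂ = d₁ − σ√T = 0.671744 − 0.541482 = 0.130262
e^{−rT} = e^{−0.0345·2.1592} = 0.928215
N(d₁) = 0.749127,  N(d₂) = 0.551820
Call price V = S·N(d₁) − K·e^{−rT}·N(d₂) = 81.879544 − 48.541932 = 33.337612
ρ = K·T·e^{−rT}·N(d₂) = 104.811739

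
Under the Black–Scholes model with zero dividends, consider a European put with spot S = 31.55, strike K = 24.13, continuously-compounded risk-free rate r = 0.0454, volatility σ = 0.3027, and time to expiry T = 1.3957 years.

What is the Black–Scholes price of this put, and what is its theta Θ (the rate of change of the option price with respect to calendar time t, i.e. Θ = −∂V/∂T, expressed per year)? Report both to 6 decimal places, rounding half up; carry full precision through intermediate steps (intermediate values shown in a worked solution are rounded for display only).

price = 0.904576
Θ = -0.641371

σ√T = 0.3027·√1.3957 = 0.357609
d₁ = (ln(S/K) + (r+σ²/2)T) / (σ√T) = (ln(31.55/24.13) + (0.0454+0.3027²/2)·1.3957) / 0.357609 = (0.268118 + 0.127307) / 0.357609 = 1.105746
d₂ = d₁ − σ√T = 1.105746 − 0.357609 = 0.748137
e^{−rT} = e^{−0.0454·1.3957} = 0.938601
N(−d₁) = 0.134418,  N(−d₂) = 0.227189
Put price V = K·e^{−rT}·N(−d₂) − S·N(−d₁) = 5.145475 − 4.240898 = 0.904576
φ(d₁) = (1/√(2π))·e^{−d₁²/2} = 0.216476
Θ = −S·φ(d₁)·σ/(2√T) + r·K·e^{−rT}·N(−d₂) = −0.874975 + 0.233605 = -0.641371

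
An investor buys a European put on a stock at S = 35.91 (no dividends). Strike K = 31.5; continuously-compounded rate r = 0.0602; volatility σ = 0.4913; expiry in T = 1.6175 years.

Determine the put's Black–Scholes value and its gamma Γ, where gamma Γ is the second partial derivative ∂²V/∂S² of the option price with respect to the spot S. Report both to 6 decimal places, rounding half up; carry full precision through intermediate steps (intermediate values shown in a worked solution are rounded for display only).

σ√T = 0.4913·√1.6175 = 0.624840
d₁ = (ln(S/K) + (r+σ²/2)T) / (σ√T) = (ln(35.91/31.5) + (0.0602+0.4913²/2)·1.6175) / 0.624840 = (0.131028 + 0.292586) / 0.624840 = 0.677956
d₂ = d₁ − σ√T = 0.677956 − 0.624840 = 0.053116
e^{−rT} = e^{−0.0602·1.6175} = 0.907217
N(−d₁) = 0.248900,  N(−d₂) = 0.478820
Put price V = K·e^{−rT}·N(−d₂) − S·N(−d₁) = 13.683391 − 8.937987 = 4.745404
φ(d₁) = (1/√(2π))·e^{−d₁²/2} = 0.317033
Γ = φ(d₁) / (S·σ·√T) = 0.014129

price = 4.745404
Γ = 0.014129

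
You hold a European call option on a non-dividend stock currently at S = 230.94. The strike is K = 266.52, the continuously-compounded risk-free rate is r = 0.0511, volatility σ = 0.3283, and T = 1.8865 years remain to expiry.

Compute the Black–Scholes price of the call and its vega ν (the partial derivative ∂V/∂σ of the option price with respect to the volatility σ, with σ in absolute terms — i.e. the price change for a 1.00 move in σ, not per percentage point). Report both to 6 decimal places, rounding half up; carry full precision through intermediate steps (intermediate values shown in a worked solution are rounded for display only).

price = 36.864075
ν = 125.612727

σ√T = 0.3283·√1.8865 = 0.450920
d₁ = (ln(S/K) + (r+σ²/2)T) / (σ√T) = (ln(230.94/266.52) + (0.0511+0.3283²/2)·1.8865) / 0.450920 = (-0.143291 + 0.198064) / 0.450920 = 0.121470
d₂ = d₁ − σ√T = 0.121470 − 0.450920 = -0.329450
e^{−rT} = e^{−0.0511·1.8865} = 0.908101
N(d₁) = 0.548341,  N(d₂) = 0.370908
Call price V = S·N(d₁) − K·e^{−rT}·N(d₂) = 126.633760 − 89.769685 = 36.864075
φ(d₁) = (1/√(2π))·e^{−d₁²/2} = 0.396010
ν = S·φ(d₁)·√T = 125.612727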